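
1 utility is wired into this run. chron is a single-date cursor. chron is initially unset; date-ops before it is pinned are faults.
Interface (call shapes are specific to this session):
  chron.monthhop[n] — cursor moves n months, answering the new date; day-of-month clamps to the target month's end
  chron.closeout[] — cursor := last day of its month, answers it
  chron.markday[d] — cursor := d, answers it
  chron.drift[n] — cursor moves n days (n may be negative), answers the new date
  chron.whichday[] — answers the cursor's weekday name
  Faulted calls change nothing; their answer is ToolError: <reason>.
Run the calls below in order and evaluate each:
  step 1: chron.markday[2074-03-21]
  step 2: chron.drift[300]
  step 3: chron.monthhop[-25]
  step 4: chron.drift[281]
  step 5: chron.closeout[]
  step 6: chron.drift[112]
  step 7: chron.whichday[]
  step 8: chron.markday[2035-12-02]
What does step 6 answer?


Answer: 2074-01-20

Derivation:
·→ chron.markday(2074-03-21)
·← 2074-03-21
·→ chron.drift(300)
·← 2075-01-15
·→ chron.monthhop(-25)
·← 2072-12-15
·→ chron.drift(281)
·← 2073-09-22
·→ chron.closeout()
·← 2073-09-30
·→ chron.drift(112)
·← 2074-01-20
·→ chron.whichday()
·← Saturday
·→ chron.markday(2035-12-02)
·← 2035-12-02


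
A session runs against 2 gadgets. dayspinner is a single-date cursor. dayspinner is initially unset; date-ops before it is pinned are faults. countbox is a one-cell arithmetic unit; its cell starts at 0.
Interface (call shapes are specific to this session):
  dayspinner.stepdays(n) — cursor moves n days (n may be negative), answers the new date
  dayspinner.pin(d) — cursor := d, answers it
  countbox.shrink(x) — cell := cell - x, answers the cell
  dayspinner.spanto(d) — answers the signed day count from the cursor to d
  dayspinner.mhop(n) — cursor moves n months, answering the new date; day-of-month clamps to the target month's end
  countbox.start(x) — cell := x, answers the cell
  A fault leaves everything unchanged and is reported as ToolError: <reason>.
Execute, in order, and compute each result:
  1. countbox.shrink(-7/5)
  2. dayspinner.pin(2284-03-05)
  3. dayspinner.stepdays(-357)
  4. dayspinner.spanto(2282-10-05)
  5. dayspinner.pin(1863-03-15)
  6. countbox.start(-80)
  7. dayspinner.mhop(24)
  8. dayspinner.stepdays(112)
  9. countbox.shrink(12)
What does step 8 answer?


$ shrink x=-7/5
:: 7/5
$ pin d=2284-03-05
:: 2284-03-05
$ stepdays n=-357
:: 2283-03-14
$ spanto d=2282-10-05
:: -160
$ pin d=1863-03-15
:: 1863-03-15
$ start x=-80
:: -80
$ mhop n=24
:: 1865-03-15
$ stepdays n=112
:: 1865-07-05
$ shrink x=12
:: -92

Answer: 1865-07-05


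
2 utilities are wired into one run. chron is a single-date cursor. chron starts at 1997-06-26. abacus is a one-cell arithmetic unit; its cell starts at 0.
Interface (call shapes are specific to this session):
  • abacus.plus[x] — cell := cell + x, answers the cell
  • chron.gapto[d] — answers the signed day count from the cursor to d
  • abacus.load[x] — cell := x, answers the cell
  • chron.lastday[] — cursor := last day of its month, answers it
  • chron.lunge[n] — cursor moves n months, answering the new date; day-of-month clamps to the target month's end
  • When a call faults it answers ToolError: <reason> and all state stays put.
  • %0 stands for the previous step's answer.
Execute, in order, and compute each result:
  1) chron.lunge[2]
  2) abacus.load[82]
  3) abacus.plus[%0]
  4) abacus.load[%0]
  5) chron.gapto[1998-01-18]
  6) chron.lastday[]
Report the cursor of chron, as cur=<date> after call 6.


Answer: cur=1997-08-31

Derivation:
Step: lunge[2]
Result: 1997-08-26
Step: load[82]
Result: 82
Step: plus[%0]
Result: 164
Step: load[%0]
Result: 164
Step: gapto[1998-01-18]
Result: 145
Step: lastday[]
Result: 1997-08-31


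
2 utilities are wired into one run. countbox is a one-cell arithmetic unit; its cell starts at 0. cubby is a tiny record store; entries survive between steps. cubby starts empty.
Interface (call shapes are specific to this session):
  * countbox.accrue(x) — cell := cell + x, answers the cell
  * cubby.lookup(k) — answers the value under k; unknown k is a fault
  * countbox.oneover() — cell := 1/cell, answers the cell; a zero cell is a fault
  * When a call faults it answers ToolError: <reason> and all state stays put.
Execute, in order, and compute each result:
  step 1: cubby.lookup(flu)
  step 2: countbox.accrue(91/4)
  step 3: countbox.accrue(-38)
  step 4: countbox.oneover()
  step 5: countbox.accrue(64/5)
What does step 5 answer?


>> cubby.lookup(k: flu)
<< ToolError: no such key flu
>> countbox.accrue(x: 91/4)
<< 91/4
>> countbox.accrue(x: -38)
<< -61/4
>> countbox.oneover()
<< -4/61
>> countbox.accrue(x: 64/5)
<< 3884/305

Answer: 3884/305


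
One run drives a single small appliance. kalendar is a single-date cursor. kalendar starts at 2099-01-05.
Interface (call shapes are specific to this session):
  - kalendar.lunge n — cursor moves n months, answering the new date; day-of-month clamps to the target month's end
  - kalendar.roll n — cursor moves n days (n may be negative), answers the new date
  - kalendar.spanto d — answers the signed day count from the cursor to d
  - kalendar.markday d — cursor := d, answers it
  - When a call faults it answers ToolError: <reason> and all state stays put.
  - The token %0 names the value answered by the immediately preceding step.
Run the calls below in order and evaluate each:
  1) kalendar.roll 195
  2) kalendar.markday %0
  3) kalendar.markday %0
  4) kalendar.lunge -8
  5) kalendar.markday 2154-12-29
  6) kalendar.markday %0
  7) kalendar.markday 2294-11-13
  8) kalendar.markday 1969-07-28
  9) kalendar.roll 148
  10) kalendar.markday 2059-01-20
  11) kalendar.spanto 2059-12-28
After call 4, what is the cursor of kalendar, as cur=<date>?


-> roll(195)
<- 2099-07-19
-> markday(%0)
<- 2099-07-19
-> markday(%0)
<- 2099-07-19
-> lunge(-8)
<- 2098-11-19
-> markday(2154-12-29)
<- 2154-12-29
-> markday(%0)
<- 2154-12-29
-> markday(2294-11-13)
<- 2294-11-13
-> markday(1969-07-28)
<- 1969-07-28
-> roll(148)
<- 1969-12-23
-> markday(2059-01-20)
<- 2059-01-20
-> spanto(2059-12-28)
<- 342

Answer: cur=2098-11-19


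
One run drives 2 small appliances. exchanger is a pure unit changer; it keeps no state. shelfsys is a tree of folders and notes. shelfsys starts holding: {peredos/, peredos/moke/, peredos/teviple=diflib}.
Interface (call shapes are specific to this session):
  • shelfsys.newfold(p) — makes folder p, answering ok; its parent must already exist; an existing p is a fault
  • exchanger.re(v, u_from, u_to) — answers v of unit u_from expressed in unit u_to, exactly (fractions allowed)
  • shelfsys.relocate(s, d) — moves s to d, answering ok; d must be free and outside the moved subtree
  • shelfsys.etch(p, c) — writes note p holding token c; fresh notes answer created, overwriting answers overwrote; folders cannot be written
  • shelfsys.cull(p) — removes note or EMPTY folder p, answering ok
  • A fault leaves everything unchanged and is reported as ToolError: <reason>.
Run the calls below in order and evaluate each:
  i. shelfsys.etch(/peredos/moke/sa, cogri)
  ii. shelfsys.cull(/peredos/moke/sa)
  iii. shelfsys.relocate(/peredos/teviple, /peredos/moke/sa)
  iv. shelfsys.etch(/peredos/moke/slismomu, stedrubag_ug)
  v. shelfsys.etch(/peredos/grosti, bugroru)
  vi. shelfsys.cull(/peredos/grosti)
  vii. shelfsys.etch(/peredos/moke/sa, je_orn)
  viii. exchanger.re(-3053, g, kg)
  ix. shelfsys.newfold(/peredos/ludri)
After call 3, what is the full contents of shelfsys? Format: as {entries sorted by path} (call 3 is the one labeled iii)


I run etch with p='/peredos/moke/sa', c='cogri', and get created.
I try cull with p='/peredos/moke/sa', giving ok.
I run relocate with s='/peredos/teviple', d='/peredos/moke/sa', and see ok.
Calling etch with p='/peredos/moke/slismomu', c='stedrubag_ug', giving created.
Calling etch with p='/peredos/grosti', c='bugroru', which returns created.
Using cull with p='/peredos/grosti', and observe ok.
I try etch with p='/peredos/moke/sa', c='je_orn': overwrote.
Now I run re with v='-3053', u_from='g', u_to='kg', giving -3053/1000.
Invoking newfold with p='/peredos/ludri', yielding ok.

Answer: {peredos/, peredos/moke/, peredos/moke/sa=diflib}


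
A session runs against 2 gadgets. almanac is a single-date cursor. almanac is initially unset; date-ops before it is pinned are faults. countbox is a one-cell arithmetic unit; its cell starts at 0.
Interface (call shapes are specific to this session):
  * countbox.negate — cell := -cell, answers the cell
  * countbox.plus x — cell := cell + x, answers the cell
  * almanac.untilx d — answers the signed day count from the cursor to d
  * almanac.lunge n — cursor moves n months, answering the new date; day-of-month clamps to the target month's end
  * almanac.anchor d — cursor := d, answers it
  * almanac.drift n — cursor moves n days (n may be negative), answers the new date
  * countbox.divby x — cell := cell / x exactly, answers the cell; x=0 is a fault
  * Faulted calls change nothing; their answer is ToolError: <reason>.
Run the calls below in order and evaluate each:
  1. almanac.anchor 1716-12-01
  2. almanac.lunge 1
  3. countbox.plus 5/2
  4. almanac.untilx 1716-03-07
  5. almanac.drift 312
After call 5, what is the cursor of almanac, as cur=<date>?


I try almanac.anchor(d='1716-12-01'), giving 1716-12-01.
I try almanac.lunge(n='1'), and observe 1717-01-01.
Then countbox.plus(x='5/2'), → 5/2.
I try almanac.untilx(d='1716-03-07'), → -300.
I try almanac.drift(n='312'), which returns 1717-11-09.

Answer: cur=1717-11-09


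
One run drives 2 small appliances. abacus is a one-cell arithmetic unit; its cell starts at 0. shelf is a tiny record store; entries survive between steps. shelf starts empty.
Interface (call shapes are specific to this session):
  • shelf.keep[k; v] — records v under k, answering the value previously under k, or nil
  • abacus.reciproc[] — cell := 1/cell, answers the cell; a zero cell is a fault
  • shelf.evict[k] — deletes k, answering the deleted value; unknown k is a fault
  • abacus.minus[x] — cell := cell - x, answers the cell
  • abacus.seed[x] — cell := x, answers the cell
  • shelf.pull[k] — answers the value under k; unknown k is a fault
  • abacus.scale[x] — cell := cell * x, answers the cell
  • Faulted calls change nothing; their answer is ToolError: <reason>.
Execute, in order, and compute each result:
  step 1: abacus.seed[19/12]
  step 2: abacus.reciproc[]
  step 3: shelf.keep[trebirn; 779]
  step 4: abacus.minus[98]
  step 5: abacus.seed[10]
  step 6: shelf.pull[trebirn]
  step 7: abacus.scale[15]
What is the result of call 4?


[in] seed x='19/12'
= 19/12
[in] reciproc
= 12/19
[in] keep k='trebirn' v='779'
= nil
[in] minus x='98'
= -1850/19
[in] seed x='10'
= 10
[in] pull k='trebirn'
= 779
[in] scale x='15'
= 150

Answer: -1850/19


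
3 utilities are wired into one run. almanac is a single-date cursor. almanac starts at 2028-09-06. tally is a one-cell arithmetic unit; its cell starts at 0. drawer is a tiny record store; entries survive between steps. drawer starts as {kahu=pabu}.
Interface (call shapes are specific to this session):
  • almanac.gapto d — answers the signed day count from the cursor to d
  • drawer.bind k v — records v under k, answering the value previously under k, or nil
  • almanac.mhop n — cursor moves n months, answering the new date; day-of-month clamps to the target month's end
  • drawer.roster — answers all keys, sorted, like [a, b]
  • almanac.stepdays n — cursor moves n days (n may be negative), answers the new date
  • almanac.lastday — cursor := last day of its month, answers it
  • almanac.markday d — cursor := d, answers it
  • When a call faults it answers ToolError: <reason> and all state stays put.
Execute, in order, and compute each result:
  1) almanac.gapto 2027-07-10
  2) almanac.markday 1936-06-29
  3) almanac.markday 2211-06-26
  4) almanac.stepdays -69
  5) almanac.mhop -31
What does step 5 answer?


Answer: 2208-09-18

Derivation:
Step: almanac.gapto[d→2027-07-10]
Result: -424
Step: almanac.markday[d→1936-06-29]
Result: 1936-06-29
Step: almanac.markday[d→2211-06-26]
Result: 2211-06-26
Step: almanac.stepdays[n→-69]
Result: 2211-04-18
Step: almanac.mhop[n→-31]
Result: 2208-09-18


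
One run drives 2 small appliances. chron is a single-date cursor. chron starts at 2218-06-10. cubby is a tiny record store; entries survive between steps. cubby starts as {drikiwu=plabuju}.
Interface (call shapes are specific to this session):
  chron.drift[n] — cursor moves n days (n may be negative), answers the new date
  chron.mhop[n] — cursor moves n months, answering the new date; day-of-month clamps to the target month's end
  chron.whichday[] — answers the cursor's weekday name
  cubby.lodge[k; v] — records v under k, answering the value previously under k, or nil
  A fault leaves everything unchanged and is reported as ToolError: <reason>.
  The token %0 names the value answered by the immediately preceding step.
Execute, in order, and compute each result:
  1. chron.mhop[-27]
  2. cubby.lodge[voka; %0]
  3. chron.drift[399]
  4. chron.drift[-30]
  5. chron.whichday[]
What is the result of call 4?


! 1. mhop(-27) == 2216-03-10
! 2. lodge(voka, %0) == nil
! 3. drift(399) == 2217-04-13
! 4. drift(-30) == 2217-03-14
! 5. whichday() == Friday

Answer: 2217-03-14


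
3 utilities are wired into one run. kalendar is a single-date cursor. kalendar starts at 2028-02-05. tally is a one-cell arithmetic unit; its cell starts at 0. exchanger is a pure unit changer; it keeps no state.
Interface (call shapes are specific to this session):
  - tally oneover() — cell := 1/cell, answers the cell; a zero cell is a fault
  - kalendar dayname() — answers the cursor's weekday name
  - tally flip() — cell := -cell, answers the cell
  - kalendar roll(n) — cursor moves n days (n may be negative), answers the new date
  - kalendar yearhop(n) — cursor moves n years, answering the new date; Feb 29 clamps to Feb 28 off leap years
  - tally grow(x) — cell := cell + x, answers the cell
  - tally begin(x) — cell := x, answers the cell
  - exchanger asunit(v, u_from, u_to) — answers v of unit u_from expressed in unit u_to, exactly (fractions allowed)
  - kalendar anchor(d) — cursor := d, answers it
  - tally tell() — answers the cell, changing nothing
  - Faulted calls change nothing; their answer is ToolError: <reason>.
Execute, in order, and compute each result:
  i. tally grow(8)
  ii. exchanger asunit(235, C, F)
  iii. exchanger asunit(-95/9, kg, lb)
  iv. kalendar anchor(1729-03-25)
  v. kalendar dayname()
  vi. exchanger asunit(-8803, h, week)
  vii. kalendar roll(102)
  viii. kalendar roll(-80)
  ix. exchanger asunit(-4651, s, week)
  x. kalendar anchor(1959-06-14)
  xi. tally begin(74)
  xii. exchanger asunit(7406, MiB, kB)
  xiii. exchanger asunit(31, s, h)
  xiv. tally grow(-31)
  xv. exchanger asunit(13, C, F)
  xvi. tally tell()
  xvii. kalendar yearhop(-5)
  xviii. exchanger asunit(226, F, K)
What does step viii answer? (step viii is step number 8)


I try tally grow on x→8, → 8.
I invoke exchanger asunit on v→235, u_from→C, u_to→F, giving 455.
I run exchanger asunit on v→-95/9, u_from→kg, u_to→lb, and observe -9500000000/408233133.
Using kalendar anchor on d→1729-03-25, which returns 1729-03-25.
Then kalendar dayname, and get Friday.
Calling exchanger asunit on v→-8803, u_from→h, u_to→week, and get -8803/168.
Calling kalendar roll on n→102: 1729-07-05.
Next I call kalendar roll on n→-80, giving 1729-04-16.
Calling exchanger asunit on v→-4651, u_from→s, u_to→week, — result: -4651/604800.
Then kalendar anchor on d→1959-06-14, — result: 1959-06-14.
Next I call tally begin on x→74, → 74.
Using exchanger asunit on v→7406, u_from→MiB, u_to→kB, — result: 970719232/125.
Next I call exchanger asunit on v→31, u_from→s, u_to→h, — result: 31/3600.
I invoke tally grow on x→-31, which returns 43.
I run exchanger asunit on v→13, u_from→C, u_to→F, and get 277/5.
I use tally tell, giving 43.
I call kalendar yearhop on n→-5, — result: 1954-06-14.
I try exchanger asunit on v→226, u_from→F, u_to→K, and get 68567/180.

Answer: 1729-04-16


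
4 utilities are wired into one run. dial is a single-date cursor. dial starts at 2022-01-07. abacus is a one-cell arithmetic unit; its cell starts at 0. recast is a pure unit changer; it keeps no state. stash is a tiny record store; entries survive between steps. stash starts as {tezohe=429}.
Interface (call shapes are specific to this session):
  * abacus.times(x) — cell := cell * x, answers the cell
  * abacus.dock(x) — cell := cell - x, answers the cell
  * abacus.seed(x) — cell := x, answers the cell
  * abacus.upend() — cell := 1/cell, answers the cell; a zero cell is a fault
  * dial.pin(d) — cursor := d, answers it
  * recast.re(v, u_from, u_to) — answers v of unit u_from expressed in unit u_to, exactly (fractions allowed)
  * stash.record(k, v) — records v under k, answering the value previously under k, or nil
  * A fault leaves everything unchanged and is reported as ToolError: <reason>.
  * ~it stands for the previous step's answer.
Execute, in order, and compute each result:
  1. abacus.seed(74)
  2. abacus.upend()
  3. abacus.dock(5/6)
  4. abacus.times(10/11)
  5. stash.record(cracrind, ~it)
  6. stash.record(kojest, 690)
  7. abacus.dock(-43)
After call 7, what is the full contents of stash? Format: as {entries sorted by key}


% seed(x='74') ~> 74
% upend() ~> 1/74
% dock(x='5/6') ~> -91/111
% times(x='10/11') ~> -910/1221
% record(k='cracrind', v='~it') ~> nil
% record(k='kojest', v='690') ~> nil
% dock(x='-43') ~> 51593/1221

Answer: {cracrind=-910/1221, kojest=690, tezohe=429}


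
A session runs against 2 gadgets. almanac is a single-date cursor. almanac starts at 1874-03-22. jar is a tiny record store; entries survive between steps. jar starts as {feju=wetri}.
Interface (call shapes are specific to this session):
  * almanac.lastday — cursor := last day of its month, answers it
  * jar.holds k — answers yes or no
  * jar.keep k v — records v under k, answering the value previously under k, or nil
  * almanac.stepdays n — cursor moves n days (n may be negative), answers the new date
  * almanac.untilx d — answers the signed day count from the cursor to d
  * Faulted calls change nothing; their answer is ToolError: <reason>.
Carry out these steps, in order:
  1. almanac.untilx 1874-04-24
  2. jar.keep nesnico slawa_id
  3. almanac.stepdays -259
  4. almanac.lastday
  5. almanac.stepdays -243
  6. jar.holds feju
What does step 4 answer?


Answer: 1873-07-31

Derivation:
Step: almanac.untilx[d=1874-04-24]
Result: 33
Step: jar.keep[k=nesnico; v=slawa_id]
Result: nil
Step: almanac.stepdays[n=-259]
Result: 1873-07-06
Step: almanac.lastday[]
Result: 1873-07-31
Step: almanac.stepdays[n=-243]
Result: 1872-11-30
Step: jar.holds[k=feju]
Result: yes


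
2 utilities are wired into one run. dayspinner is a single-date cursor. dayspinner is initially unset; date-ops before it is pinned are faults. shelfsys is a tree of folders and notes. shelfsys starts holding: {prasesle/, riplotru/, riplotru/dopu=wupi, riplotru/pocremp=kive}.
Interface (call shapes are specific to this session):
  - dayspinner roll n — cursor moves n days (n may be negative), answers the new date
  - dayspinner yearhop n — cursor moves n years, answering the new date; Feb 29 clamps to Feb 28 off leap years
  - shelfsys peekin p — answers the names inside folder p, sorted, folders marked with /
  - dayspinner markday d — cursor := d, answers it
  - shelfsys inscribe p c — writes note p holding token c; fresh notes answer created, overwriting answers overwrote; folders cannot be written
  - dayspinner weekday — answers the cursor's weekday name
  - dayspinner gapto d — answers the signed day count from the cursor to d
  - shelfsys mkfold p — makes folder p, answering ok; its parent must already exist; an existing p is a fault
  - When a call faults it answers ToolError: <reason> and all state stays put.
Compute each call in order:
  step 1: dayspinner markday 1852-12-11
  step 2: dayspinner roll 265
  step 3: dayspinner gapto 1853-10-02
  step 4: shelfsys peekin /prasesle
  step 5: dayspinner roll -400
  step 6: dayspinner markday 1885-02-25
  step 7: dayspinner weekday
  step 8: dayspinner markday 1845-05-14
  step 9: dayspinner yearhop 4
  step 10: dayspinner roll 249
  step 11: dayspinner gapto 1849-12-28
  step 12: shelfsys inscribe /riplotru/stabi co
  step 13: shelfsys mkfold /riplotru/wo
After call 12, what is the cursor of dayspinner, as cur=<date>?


Next I call dayspinner markday(d=1852-12-11), → 1852-12-11.
I use dayspinner roll(n=265), which returns 1853-09-02.
I invoke dayspinner gapto(d=1853-10-02), which returns 30.
Using shelfsys peekin(p=/prasesle), which returns [].
I try dayspinner roll(n=-400), yielding 1852-07-29.
Invoking dayspinner markday(d=1885-02-25): 1885-02-25.
I try dayspinner weekday(), which returns Wednesday.
I use dayspinner markday(d=1845-05-14), yielding 1845-05-14.
Using dayspinner yearhop(n=4), and get 1849-05-14.
Invoking dayspinner roll(n=249), and observe 1850-01-18.
Then dayspinner gapto(d=1849-12-28), giving -21.
Next I call shelfsys inscribe(p=/riplotru/stabi, c=co), yielding created.
I call shelfsys mkfold(p=/riplotru/wo), and observe ok.

Answer: cur=1850-01-18


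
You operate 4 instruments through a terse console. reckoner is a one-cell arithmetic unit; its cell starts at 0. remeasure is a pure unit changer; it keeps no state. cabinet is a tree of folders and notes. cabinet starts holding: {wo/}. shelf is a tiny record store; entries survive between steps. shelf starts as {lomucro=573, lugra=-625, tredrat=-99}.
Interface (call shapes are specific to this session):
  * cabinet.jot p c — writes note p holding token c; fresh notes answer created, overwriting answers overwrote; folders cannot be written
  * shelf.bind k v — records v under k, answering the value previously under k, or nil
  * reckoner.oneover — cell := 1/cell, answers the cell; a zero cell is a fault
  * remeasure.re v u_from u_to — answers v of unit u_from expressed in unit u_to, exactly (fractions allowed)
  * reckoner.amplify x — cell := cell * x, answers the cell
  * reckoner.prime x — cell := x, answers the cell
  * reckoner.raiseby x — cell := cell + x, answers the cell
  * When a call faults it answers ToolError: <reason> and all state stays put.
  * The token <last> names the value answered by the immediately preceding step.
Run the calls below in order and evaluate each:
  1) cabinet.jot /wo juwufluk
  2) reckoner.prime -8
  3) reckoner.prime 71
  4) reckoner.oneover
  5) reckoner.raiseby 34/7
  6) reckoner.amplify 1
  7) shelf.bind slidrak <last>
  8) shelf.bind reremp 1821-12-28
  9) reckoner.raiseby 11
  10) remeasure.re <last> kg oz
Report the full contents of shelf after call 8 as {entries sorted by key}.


==> cabinet.jot(p: /wo, c: juwufluk)
<== ToolError: is a directory
==> reckoner.prime(x: -8)
<== -8
==> reckoner.prime(x: 71)
<== 71
==> reckoner.oneover()
<== 1/71
==> reckoner.raiseby(x: 34/7)
<== 2421/497
==> reckoner.amplify(x: 1)
<== 2421/497
==> shelf.bind(k: slidrak, v: <last>)
<== nil
==> shelf.bind(k: reremp, v: 1821-12-28)
<== nil
==> reckoner.raiseby(x: 11)
<== 7888/497
==> remeasure.re(v: <last>, u_from: kg, u_to: oz)
<== 12620800000000/22543540789

Answer: {lomucro=573, lugra=-625, reremp=1821-12-28, slidrak=2421/497, tredrat=-99}


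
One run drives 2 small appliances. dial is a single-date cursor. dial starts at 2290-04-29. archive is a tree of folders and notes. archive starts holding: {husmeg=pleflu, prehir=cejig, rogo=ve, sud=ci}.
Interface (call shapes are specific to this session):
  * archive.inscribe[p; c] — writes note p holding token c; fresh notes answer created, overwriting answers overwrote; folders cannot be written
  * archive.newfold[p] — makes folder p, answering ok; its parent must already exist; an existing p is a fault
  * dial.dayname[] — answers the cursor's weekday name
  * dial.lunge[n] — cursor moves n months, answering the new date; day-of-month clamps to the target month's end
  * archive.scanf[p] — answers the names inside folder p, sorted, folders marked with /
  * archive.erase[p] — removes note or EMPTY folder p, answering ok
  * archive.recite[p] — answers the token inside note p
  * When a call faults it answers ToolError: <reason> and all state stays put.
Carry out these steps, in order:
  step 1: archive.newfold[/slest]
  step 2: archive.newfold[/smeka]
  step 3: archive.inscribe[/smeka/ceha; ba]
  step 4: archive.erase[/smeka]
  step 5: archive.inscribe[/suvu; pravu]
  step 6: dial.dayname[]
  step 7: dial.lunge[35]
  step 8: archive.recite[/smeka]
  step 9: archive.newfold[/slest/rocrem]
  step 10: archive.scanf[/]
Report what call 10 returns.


CALL newfold[p=/slest]
RET  ok
CALL newfold[p=/smeka]
RET  ok
CALL inscribe[p=/smeka/ceha; c=ba]
RET  created
CALL erase[p=/smeka]
RET  ToolError: not empty
CALL inscribe[p=/suvu; c=pravu]
RET  created
CALL dayname[]
RET  Tuesday
CALL lunge[n=35]
RET  2293-03-29
CALL recite[p=/smeka]
RET  ToolError: is a directory
CALL newfold[p=/slest/rocrem]
RET  ok
CALL scanf[p=/]
RET  [husmeg, prehir, rogo, slest/, smeka/, sud, suvu]

Answer: [husmeg, prehir, rogo, slest/, smeka/, sud, suvu]


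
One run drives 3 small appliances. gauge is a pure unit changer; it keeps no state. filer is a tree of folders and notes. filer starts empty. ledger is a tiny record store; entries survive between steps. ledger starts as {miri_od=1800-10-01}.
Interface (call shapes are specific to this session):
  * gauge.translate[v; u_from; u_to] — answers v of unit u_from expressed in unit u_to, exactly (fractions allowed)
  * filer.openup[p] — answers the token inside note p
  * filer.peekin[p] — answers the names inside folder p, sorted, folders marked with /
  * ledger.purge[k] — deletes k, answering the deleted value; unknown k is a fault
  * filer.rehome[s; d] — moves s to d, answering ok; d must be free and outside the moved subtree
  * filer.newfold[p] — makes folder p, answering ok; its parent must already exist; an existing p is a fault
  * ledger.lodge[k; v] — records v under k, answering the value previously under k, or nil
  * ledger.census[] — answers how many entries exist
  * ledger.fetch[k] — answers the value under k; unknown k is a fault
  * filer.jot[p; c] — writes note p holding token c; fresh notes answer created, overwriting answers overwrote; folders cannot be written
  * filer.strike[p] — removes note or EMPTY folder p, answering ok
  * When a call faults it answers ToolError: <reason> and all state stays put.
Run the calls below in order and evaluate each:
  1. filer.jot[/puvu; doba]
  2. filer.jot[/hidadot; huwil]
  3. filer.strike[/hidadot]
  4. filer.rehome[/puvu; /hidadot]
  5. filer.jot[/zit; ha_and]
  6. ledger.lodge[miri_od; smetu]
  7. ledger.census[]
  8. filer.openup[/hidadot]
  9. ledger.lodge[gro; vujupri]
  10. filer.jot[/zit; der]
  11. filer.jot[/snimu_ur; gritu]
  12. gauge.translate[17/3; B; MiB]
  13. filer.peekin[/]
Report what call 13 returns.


Answer: [hidadot, snimu_ur, zit]

Derivation:
I invoke jot passing /puvu, doba: created.
Calling jot passing /hidadot, huwil: created.
Invoking strike passing /hidadot, and get ok.
I call rehome passing /puvu, /hidadot, and get ok.
I try jot passing /zit, ha_and, giving created.
I run lodge passing miri_od, smetu, — result: 1800-10-01.
Calling census: 1.
Invoking openup passing /hidadot, and get doba.
I call lodge passing gro, vujupri, — result: nil.
Calling jot passing /zit, der, → overwrote.
Then jot passing /snimu_ur, gritu, — result: created.
I invoke translate passing 17/3, B, MiB, — result: 17/3145728.
Next I call peekin passing /, yielding [hidadot, snimu_ur, zit].


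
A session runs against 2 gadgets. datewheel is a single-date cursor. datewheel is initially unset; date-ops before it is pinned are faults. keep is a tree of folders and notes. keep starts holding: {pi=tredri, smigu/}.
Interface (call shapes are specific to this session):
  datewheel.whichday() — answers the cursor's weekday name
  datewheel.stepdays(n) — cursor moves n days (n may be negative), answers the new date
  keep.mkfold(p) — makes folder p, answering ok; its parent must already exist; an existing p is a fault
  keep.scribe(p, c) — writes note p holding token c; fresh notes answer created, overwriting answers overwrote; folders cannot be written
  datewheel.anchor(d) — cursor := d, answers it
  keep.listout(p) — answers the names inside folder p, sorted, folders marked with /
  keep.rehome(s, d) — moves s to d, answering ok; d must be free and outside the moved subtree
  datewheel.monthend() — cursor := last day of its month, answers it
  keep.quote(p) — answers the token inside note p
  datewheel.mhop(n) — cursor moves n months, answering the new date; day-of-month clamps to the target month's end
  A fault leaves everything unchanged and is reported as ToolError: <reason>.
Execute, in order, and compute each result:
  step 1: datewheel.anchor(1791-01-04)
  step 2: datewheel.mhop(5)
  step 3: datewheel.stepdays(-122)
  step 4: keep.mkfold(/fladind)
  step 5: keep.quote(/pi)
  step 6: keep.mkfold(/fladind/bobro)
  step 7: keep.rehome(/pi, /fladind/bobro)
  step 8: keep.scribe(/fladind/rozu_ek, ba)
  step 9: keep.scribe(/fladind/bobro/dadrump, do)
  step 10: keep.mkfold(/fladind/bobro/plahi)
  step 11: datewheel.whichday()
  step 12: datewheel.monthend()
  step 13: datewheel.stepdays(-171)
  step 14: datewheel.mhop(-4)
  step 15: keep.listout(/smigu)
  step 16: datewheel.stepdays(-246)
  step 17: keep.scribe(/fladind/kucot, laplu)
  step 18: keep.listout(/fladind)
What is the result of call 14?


Answer: 1790-05-10

Derivation:
>> datewheel.anchor(d=1791-01-04)
<< 1791-01-04
>> datewheel.mhop(n=5)
<< 1791-06-04
>> datewheel.stepdays(n=-122)
<< 1791-02-02
>> keep.mkfold(p=/fladind)
<< ok
>> keep.quote(p=/pi)
<< tredri
>> keep.mkfold(p=/fladind/bobro)
<< ok
>> keep.rehome(s=/pi, d=/fladind/bobro)
<< ToolError: exists
>> keep.scribe(p=/fladind/rozu_ek, c=ba)
<< created
>> keep.scribe(p=/fladind/bobro/dadrump, c=do)
<< created
>> keep.mkfold(p=/fladind/bobro/plahi)
<< ok
>> datewheel.whichday()
<< Wednesday
>> datewheel.monthend()
<< 1791-02-28
>> datewheel.stepdays(n=-171)
<< 1790-09-10
>> datewheel.mhop(n=-4)
<< 1790-05-10
>> keep.listout(p=/smigu)
<< []
>> datewheel.stepdays(n=-246)
<< 1789-09-06
>> keep.scribe(p=/fladind/kucot, c=laplu)
<< created
>> keep.listout(p=/fladind)
<< [bobro/, kucot, rozu_ek]


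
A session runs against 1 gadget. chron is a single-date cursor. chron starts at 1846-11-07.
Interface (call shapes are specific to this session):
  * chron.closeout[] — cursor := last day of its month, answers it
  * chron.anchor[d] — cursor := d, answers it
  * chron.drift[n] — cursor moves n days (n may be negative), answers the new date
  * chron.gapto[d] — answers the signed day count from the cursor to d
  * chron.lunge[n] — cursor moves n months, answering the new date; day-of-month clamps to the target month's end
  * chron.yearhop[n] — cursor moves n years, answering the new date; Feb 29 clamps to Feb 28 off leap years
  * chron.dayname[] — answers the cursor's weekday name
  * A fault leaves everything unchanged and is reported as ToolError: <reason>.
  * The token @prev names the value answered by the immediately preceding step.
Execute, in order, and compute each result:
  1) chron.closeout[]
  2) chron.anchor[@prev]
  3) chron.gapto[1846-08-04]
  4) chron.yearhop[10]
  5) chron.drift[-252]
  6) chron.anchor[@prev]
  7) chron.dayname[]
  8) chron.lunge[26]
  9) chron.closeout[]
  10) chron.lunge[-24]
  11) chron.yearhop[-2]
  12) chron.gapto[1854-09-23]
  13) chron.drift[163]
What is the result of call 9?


Answer: 1858-05-31

Derivation:
>> closeout()
<< 1846-11-30
>> anchor(d: @prev)
<< 1846-11-30
>> gapto(d: 1846-08-04)
<< -118
>> yearhop(n: 10)
<< 1856-11-30
>> drift(n: -252)
<< 1856-03-23
>> anchor(d: @prev)
<< 1856-03-23
>> dayname()
<< Sunday
>> lunge(n: 26)
<< 1858-05-23
>> closeout()
<< 1858-05-31
>> lunge(n: -24)
<< 1856-05-31
>> yearhop(n: -2)
<< 1854-05-31
>> gapto(d: 1854-09-23)
<< 115
>> drift(n: 163)
<< 1854-11-10


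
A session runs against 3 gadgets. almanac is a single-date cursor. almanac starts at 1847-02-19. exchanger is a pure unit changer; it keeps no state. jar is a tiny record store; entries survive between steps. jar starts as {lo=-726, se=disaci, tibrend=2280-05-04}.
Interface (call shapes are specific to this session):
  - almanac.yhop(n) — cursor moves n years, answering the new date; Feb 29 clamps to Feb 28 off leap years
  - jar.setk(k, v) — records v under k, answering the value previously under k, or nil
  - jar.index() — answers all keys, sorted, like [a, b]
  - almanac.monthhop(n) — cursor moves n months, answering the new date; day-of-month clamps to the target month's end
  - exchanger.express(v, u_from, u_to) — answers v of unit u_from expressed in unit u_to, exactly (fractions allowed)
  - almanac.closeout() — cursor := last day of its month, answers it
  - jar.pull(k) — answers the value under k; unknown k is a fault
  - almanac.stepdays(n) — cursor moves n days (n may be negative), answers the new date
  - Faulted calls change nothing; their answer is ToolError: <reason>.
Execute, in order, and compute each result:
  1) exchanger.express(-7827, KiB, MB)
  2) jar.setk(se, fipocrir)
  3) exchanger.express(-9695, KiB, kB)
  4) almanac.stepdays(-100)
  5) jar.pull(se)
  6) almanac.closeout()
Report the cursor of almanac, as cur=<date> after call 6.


// exchanger.express(v→-7827, u_from→KiB, u_to→MB) : -125232/15625
// jar.setk(k→se, v→fipocrir) : disaci
// exchanger.express(v→-9695, u_from→KiB, u_to→kB) : -248192/25
// almanac.stepdays(n→-100) : 1846-11-11
// jar.pull(k→se) : fipocrir
// almanac.closeout() : 1846-11-30

Answer: cur=1846-11-30


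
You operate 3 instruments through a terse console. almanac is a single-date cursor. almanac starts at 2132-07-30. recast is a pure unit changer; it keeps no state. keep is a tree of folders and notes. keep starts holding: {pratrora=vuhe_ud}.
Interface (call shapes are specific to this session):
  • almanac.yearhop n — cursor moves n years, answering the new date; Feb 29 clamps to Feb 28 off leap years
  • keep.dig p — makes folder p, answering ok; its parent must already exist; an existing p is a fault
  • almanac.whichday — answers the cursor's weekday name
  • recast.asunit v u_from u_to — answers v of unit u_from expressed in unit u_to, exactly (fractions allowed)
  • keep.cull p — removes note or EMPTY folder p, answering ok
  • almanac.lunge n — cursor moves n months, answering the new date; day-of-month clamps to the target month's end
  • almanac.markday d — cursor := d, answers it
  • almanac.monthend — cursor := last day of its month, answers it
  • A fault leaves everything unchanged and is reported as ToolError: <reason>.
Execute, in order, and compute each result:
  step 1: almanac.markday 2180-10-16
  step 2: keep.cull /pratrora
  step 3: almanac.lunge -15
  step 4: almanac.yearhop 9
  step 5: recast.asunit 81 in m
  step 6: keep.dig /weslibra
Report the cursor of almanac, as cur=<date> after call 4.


Answer: cur=2188-07-16

Derivation:
;; 1. almanac.markday(d='2180-10-16') ~> 2180-10-16
;; 2. keep.cull(p='/pratrora') ~> ok
;; 3. almanac.lunge(n='-15') ~> 2179-07-16
;; 4. almanac.yearhop(n='9') ~> 2188-07-16
;; 5. recast.asunit(v='81', u_from='in', u_to='m') ~> 10287/5000
;; 6. keep.dig(p='/weslibra') ~> ok


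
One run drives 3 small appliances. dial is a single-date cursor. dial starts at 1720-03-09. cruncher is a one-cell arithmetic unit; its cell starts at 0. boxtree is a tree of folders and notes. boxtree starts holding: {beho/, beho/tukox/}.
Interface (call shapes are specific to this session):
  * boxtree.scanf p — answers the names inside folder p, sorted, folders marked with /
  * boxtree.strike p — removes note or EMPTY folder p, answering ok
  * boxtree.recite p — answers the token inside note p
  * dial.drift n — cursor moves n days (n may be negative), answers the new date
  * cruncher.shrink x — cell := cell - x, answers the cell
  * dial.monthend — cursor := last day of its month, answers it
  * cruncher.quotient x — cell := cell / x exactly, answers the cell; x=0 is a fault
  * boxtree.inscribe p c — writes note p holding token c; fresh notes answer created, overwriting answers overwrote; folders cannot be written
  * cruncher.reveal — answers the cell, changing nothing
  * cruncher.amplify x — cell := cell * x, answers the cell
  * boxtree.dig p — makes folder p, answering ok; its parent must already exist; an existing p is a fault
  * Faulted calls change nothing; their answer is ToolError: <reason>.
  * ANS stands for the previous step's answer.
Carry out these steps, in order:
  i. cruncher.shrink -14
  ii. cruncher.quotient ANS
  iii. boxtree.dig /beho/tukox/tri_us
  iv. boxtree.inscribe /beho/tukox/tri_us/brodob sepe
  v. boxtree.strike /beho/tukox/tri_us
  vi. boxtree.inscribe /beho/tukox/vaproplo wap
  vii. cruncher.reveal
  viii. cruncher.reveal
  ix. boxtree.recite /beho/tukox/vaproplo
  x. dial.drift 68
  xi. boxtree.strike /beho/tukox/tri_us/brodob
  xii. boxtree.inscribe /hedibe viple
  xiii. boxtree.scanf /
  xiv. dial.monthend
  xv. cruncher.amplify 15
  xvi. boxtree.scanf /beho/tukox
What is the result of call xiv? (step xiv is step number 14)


Answer: 1720-05-31

Derivation:
% cruncher.shrink x=-14
[out] 14
% cruncher.quotient x=ANS
[out] 1
% boxtree.dig p=/beho/tukox/tri_us
[out] ok
% boxtree.inscribe p=/beho/tukox/tri_us/brodob c=sepe
[out] created
% boxtree.strike p=/beho/tukox/tri_us
[out] ToolError: not empty
% boxtree.inscribe p=/beho/tukox/vaproplo c=wap
[out] created
% cruncher.reveal
[out] 1
% cruncher.reveal
[out] 1
% boxtree.recite p=/beho/tukox/vaproplo
[out] wap
% dial.drift n=68
[out] 1720-05-16
% boxtree.strike p=/beho/tukox/tri_us/brodob
[out] ok
% boxtree.inscribe p=/hedibe c=viple
[out] created
% boxtree.scanf p=/
[out] [beho/, hedibe]
% dial.monthend
[out] 1720-05-31
% cruncher.amplify x=15
[out] 15
% boxtree.scanf p=/beho/tukox
[out] [tri_us/, vaproplo]


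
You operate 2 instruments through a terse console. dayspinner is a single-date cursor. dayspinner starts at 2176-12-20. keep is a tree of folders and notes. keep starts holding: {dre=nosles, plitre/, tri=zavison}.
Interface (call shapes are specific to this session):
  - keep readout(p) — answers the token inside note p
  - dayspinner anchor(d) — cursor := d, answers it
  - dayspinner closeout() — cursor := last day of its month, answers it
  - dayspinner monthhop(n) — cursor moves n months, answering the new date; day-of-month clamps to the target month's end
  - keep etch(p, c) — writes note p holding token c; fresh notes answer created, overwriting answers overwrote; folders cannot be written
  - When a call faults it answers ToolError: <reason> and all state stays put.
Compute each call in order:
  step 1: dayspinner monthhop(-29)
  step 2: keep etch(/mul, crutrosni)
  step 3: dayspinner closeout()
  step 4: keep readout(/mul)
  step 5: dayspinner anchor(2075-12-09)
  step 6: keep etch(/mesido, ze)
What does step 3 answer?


Answer: 2174-07-31

Derivation:
-> dayspinner monthhop(n→-29)
<- 2174-07-20
-> keep etch(p→/mul, c→crutrosni)
<- created
-> dayspinner closeout()
<- 2174-07-31
-> keep readout(p→/mul)
<- crutrosni
-> dayspinner anchor(d→2075-12-09)
<- 2075-12-09
-> keep etch(p→/mesido, c→ze)
<- created


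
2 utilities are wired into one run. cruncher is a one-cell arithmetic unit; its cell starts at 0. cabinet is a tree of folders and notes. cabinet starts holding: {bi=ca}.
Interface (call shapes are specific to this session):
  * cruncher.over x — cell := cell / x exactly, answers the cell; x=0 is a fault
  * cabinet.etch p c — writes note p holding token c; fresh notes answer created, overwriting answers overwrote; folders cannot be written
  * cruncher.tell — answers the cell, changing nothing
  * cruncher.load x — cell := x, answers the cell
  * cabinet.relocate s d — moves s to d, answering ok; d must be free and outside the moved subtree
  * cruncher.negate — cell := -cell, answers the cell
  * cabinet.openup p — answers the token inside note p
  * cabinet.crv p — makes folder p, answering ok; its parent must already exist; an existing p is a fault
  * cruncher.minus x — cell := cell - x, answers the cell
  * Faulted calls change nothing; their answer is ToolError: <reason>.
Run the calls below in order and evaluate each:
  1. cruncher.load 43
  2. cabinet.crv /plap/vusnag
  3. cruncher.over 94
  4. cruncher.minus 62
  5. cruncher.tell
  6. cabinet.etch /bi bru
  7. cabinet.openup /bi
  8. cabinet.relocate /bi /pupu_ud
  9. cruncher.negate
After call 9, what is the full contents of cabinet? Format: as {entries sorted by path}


Answer: {pupu_ud=bru}

Derivation:
Act: load[x=43]
Obs: 43
Act: crv[p=/plap/vusnag]
Obs: ToolError: no parent
Act: over[x=94]
Obs: 43/94
Act: minus[x=62]
Obs: -5785/94
Act: tell[]
Obs: -5785/94
Act: etch[p=/bi; c=bru]
Obs: overwrote
Act: openup[p=/bi]
Obs: bru
Act: relocate[s=/bi; d=/pupu_ud]
Obs: ok
Act: negate[]
Obs: 5785/94
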